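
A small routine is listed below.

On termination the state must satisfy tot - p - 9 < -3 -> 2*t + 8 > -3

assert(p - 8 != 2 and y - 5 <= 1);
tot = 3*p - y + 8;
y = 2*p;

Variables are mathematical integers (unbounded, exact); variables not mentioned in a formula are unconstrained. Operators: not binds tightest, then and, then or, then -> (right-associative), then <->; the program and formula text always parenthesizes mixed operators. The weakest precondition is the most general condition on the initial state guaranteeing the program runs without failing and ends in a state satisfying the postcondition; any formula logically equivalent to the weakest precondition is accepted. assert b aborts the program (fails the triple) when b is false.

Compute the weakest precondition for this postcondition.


Working backward. After the program, the postcondition tot - p - 9 < -3 -> 2*t + 8 > -3 must hold; in canonical form it is tot < p + 6 -> 2*t > -11.
Before y := 2*p: tot < p + 6 -> 2*t > -11
Before tot := 3*p - y + 8: 2*p < y - 2 -> 2*t > -11
Before assert p - 8 != 2 and y - 5 <= 1: p != 10 and y <= 6 and (2*p < y - 2 -> 2*t > -11)
Answer: WP = p != 10 and y <= 6 and (2*p < y - 2 -> 2*t > -11)


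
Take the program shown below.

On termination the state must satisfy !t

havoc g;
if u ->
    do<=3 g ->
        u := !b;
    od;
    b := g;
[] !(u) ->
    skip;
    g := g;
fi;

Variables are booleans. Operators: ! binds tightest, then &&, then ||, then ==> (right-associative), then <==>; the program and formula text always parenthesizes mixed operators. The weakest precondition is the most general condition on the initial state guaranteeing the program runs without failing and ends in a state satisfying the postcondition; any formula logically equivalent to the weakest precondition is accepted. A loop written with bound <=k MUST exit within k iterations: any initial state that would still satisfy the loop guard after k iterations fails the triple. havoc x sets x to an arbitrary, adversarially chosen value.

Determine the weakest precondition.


Working backward. After the program, !t must hold.
Then branch requires (g ==> ((g ==> ((g ==> ((!g) && (!t))) && ((!g) ==> (!t)))) && ((!g) ==> (!t)))) && ((!g) ==> (!t)); else branch requires !t.
Before the if: (u ==> ((g ==> ((g ==> ((g ==> ((!g) && (!t))) && ((!g) ==> (!t)))) && ((!g) ==> (!t)))) && ((!g) ==> (!t)))) && ((!u) ==> (!t))
Before havoc g: (!u) && ((!u) ==> (!t)) && (u ==> (!t))
Answer: WP = (!u) && ((!u) ==> (!t)) && (u ==> (!t))


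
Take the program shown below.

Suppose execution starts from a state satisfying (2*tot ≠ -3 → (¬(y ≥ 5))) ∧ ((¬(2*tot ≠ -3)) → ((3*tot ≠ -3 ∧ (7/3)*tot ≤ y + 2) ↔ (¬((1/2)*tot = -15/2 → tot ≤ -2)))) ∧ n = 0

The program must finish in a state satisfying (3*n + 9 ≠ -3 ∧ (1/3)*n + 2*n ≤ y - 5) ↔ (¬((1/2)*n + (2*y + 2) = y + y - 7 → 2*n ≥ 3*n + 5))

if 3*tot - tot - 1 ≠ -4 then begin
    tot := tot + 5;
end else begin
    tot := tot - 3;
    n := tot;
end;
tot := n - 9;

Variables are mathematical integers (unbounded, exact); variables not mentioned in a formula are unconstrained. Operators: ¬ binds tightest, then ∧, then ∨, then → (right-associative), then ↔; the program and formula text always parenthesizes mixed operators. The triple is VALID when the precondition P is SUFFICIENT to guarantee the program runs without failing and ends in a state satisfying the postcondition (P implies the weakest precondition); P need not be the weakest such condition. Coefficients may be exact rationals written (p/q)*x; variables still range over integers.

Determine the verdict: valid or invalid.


Working backward. After the program, the postcondition (3*n + 9 ≠ -3 ∧ (1/3)*n + 2*n ≤ y - 5) ↔ (¬((1/2)*n + (2*y + 2) = y + y - 7 → 2*n ≥ 3*n + 5)) must hold; in canonical form it is (3*n ≠ -12 ∧ (7/3)*n ≤ y - 5) ↔ (¬((1/2)*n = -9 → n ≤ -5)).
Before tot := n - 9: (3*n ≠ -12 ∧ (7/3)*n ≤ y - 5) ↔ (¬((1/2)*n = -9 → n ≤ -5))
Then branch requires (3*n ≠ -12 ∧ (7/3)*n ≤ y - 5) ↔ (¬((1/2)*n = -9 → n ≤ -5)); else branch requires (3*tot ≠ -3 ∧ (7/3)*tot ≤ y + 2) ↔ (¬((1/2)*tot = -15/2 → tot ≤ -2)).
Before the if: (2*tot ≠ -3 → ((3*n ≠ -12 ∧ (7/3)*n ≤ y - 5) ↔ (¬((1/2)*n = -9 → n ≤ -5)))) ∧ ((¬(2*tot ≠ -3)) → ((3*tot ≠ -3 ∧ (7/3)*tot ≤ y + 2) ↔ (¬((1/2)*tot = -15/2 → tot ≤ -2))))
The weakest precondition is (2*tot ≠ -3 → ((3*n ≠ -12 ∧ (7/3)*n ≤ y - 5) ↔ (¬((1/2)*n = -9 → n ≤ -5)))) ∧ ((¬(2*tot ≠ -3)) → ((3*tot ≠ -3 ∧ (7/3)*tot ≤ y + 2) ↔ (¬((1/2)*tot = -15/2 → tot ≤ -2)))).
Check whether (2*tot ≠ -3 → (¬(y ≥ 5))) ∧ ((¬(2*tot ≠ -3)) → ((3*tot ≠ -3 ∧ (7/3)*tot ≤ y + 2) ↔ (¬((1/2)*tot = -15/2 → tot ≤ -2)))) ∧ n = 0 implies it.
Every state satisfying the precondition satisfies the weakest precondition: the implication holds.
Answer: valid


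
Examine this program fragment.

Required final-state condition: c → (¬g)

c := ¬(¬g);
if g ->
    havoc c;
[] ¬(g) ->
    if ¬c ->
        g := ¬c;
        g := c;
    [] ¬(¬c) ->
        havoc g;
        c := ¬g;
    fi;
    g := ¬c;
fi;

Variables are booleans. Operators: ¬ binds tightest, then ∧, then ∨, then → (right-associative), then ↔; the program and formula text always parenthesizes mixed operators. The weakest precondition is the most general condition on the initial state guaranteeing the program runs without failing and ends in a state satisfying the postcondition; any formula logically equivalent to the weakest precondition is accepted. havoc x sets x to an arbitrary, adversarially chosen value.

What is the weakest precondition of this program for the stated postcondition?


Working backward. After the program, c → (¬g) must hold.
Then branch requires ¬g; else branch requires true.
Before the if: g → (¬g)
Before c := ¬(¬g): g → (¬g)
Answer: WP = g → (¬g)


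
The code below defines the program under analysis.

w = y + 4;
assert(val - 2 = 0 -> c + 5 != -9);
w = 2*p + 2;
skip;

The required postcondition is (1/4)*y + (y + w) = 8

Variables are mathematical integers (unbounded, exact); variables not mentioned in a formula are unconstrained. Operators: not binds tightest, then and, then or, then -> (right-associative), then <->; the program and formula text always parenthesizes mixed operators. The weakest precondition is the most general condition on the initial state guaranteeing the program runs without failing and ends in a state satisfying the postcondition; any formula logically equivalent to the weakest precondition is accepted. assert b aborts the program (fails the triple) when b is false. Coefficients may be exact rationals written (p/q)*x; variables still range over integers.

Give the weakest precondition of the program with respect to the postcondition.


Working backward. After the program, the postcondition (1/4)*y + (y + w) = 8 must hold; in canonical form it is w + (5/4)*y = 8.
Before skip: w + (5/4)*y = 8
Before w := 2*p + 2: 2*p + (5/4)*y = 6
Before assert val - 2 = 0 -> c + 5 != -9: (val = 2 -> c != -14) and 2*p + (5/4)*y = 6
Before w := y + 4: (val = 2 -> c != -14) and 2*p + (5/4)*y = 6
Answer: WP = (val = 2 -> c != -14) and 2*p + (5/4)*y = 6


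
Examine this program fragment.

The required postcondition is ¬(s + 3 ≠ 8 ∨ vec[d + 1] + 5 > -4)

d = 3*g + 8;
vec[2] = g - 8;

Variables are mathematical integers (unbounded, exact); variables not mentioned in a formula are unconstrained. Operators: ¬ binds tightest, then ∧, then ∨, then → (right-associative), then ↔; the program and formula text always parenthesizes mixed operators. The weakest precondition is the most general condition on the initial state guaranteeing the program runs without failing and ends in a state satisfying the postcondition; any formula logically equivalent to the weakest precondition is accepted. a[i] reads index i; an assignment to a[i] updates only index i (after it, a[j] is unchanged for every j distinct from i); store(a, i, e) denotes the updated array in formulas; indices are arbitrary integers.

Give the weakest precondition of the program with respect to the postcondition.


Working backward. After the program, the postcondition ¬(s + 3 ≠ 8 ∨ vec[d + 1] + 5 > -4) must hold; in canonical form it is ¬(s ≠ 5 ∨ vec[d + 1] > -9).
Before vec[2] := g - 8: ¬(s ≠ 5 ∨ store(vec, 2, g - 8)[d + 1] > -9)
Before d := 3*g + 8: ¬(s ≠ 5 ∨ store(vec, 2, g - 8)[3*g + 9] > -9)
Answer: WP = ¬(s ≠ 5 ∨ store(vec, 2, g - 8)[3*g + 9] > -9)


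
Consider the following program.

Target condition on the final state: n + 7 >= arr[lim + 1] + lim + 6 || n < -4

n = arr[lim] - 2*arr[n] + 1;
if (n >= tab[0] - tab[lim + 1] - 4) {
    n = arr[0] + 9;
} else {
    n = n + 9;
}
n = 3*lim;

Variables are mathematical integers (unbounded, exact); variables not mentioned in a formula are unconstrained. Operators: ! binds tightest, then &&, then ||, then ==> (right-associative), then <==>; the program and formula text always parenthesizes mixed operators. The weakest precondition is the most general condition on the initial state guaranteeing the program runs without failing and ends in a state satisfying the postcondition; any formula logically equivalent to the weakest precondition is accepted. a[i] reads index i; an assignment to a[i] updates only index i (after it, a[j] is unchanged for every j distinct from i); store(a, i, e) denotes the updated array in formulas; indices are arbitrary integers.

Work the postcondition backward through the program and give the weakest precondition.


Working backward. After the program, the postcondition n + 7 >= arr[lim + 1] + lim + 6 || n < -4 must hold; in canonical form it is n >= arr[lim + 1] + lim - 1 || n < -4.
Before n := 3*lim: 2*lim >= arr[lim + 1] - 1 || 3*lim < -4
Then branch requires 2*lim >= arr[lim + 1] - 1 || 3*lim < -4; else branch requires 2*lim >= arr[lim + 1] - 1 || 3*lim < -4.
Before the if: (tab[lim + 1] + n >= tab[0] - 4 ==> (2*lim >= arr[lim + 1] - 1 || 3*lim < -4)) && ((!(tab[lim + 1] + n >= tab[0] - 4)) ==> (2*lim >= arr[lim + 1] - 1 || 3*lim < -4))
Before n := arr[lim] - 2*arr[n] + 1: (arr[lim] + tab[lim + 1] >= 2*arr[n] + tab[0] - 5 ==> (2*lim >= arr[lim + 1] - 1 || 3*lim < -4)) && ((!(arr[lim] + tab[lim + 1] >= 2*arr[n] + tab[0] - 5)) ==> (2*lim >= arr[lim + 1] - 1 || 3*lim < -4))
Answer: WP = (arr[lim] + tab[lim + 1] >= 2*arr[n] + tab[0] - 5 ==> (2*lim >= arr[lim + 1] - 1 || 3*lim < -4)) && ((!(arr[lim] + tab[lim + 1] >= 2*arr[n] + tab[0] - 5)) ==> (2*lim >= arr[lim + 1] - 1 || 3*lim < -4))


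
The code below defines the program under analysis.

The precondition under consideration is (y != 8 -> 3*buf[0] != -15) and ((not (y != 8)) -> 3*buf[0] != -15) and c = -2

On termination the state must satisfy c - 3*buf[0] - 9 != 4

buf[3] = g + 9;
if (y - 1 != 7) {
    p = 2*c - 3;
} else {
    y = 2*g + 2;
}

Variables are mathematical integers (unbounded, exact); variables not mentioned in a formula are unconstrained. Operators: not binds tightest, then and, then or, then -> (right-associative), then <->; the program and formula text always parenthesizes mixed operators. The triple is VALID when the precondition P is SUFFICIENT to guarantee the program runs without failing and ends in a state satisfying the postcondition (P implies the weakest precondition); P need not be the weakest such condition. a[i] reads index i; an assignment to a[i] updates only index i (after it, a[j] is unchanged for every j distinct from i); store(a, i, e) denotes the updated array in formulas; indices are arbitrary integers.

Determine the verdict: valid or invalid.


Working backward. After the program, the postcondition c - 3*buf[0] - 9 != 4 must hold; in canonical form it is c != 3*buf[0] + 13.
Then branch requires c != 3*buf[0] + 13; else branch requires c != 3*buf[0] + 13.
Before the if: (y != 8 -> c != 3*buf[0] + 13) and ((not (y != 8)) -> c != 3*buf[0] + 13)
Before buf[3] := g + 9: (y != 8 -> c != 3*buf[0] + 13) and ((not (y != 8)) -> c != 3*buf[0] + 13)
The weakest precondition is (y != 8 -> c != 3*buf[0] + 13) and ((not (y != 8)) -> c != 3*buf[0] + 13).
Check whether (y != 8 -> 3*buf[0] != -15) and ((not (y != 8)) -> 3*buf[0] != -15) and c = -2 implies it.
Every state satisfying the precondition satisfies the weakest precondition: the implication holds.
Answer: valid


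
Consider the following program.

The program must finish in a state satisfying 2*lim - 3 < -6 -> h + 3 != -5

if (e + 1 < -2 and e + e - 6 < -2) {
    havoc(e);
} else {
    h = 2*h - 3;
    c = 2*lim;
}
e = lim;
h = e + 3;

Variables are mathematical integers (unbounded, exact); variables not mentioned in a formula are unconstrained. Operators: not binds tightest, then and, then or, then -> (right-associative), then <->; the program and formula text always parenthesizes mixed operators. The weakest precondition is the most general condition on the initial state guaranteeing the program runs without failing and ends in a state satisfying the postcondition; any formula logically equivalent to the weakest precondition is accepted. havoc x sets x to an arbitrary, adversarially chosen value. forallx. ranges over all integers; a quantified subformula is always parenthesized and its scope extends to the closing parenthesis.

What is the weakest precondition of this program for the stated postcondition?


Working backward. After the program, the postcondition 2*lim - 3 < -6 -> h + 3 != -5 must hold; in canonical form it is 2*lim < -3 -> h != -8.
Before h := e + 3: 2*lim < -3 -> e != -11
Before e := lim: 2*lim < -3 -> lim != -11
Then branch requires 2*lim < -3 -> lim != -11; else branch requires 2*lim < -3 -> lim != -11.
Before the if: ((e < -3 and 2*e < 4) -> (2*lim < -3 -> lim != -11)) and ((not (e < -3 and 2*e < 4)) -> (2*lim < -3 -> lim != -11))
Answer: WP = ((e < -3 and 2*e < 4) -> (2*lim < -3 -> lim != -11)) and ((not (e < -3 and 2*e < 4)) -> (2*lim < -3 -> lim != -11))


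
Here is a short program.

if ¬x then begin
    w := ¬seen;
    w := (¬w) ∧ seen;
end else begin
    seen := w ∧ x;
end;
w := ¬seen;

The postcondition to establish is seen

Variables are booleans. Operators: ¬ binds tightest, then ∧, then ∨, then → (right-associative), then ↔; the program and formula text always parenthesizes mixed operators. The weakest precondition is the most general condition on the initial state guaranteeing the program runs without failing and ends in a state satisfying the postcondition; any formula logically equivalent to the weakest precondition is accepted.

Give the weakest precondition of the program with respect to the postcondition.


Working backward. After the program, seen must hold.
Before w := ¬seen: seen
Then branch requires seen; else branch requires w ∧ x.
Before the if: ((¬x) → seen) ∧ (x → (w ∧ x))
Answer: WP = ((¬x) → seen) ∧ (x → (w ∧ x))


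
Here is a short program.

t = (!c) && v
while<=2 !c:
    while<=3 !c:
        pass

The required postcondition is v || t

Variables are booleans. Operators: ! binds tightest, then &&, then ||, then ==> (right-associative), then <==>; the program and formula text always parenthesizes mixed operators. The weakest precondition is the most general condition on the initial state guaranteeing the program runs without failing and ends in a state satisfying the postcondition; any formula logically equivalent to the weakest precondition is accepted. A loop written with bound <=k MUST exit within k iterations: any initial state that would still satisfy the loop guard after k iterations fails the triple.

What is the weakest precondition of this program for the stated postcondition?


Working backward. After the program, v || t must hold.
Before the loop (bound <=2), unroll the exhaustion recursion (WP_0 = exit-now case; WP_j = one more guarded iteration, up to j = 2):
  WP_0: c && (v || t)
  WP_1: ((!c) ==> (((!c) ==> (((!c) ==> (((!c) ==> (c && (v || t))) && (c ==> (c && (v || t))))) && (c ==> (c && (v || t))))) && (c ==> (c && (v || t))))) && (c ==> (v || t))
  WP_2: ((!c) ==> (((!c) ==> (((!c) ==> (((!c) ==> (c && ((!c) ==> (((!c) ==> (((!c) ==> (((!c) ==> (c && (v || t))) && (c ==> (c && (v || t))))) && (c ==> (c && (v || t))))) && (c ==> (c && (v || t))))) && (c ==> (v || t)))) && (c ==> (((!c) ==> (((!c) ==> (((!c) ==> (((!c) ==> (c && (v || t))) && (c ==> (c && (v || t))))) && (c ==> (c && (v || t))))) && (c ==> (c && (v || t))))) && (c ==> (v || t)))))) && (c ==> (((!c) ==> (((!c) ==> (((!c) ==> (((!c) ==> (c && (v || t))) && (c ==> (c && (v || t))))) && (c ==> (c && (v || t))))) && (c ==> (c && (v || t))))) && (c ==> (v || t)))))) && (c ==> (((!c) ==> (((!c) ==> (((!c) ==> (((!c) ==> (c && (v || t))) && (c ==> (c && (v || t))))) && (c ==> (c && (v || t))))) && (c ==> (c && (v || t))))) && (c ==> (v || t)))))) && (c ==> (v || t))
So before the loop: ((!c) ==> (((!c) ==> (((!c) ==> (((!c) ==> (c && ((!c) ==> (((!c) ==> (((!c) ==> (((!c) ==> (c && (v || t))) && (c ==> (c && (v || t))))) && (c ==> (c && (v || t))))) && (c ==> (c && (v || t))))) && (c ==> (v || t)))) && (c ==> (((!c) ==> (((!c) ==> (((!c) ==> (((!c) ==> (c && (v || t))) && (c ==> (c && (v || t))))) && (c ==> (c && (v || t))))) && (c ==> (c && (v || t))))) && (c ==> (v || t)))))) && (c ==> (((!c) ==> (((!c) ==> (((!c) ==> (((!c) ==> (c && (v || t))) && (c ==> (c && (v || t))))) && (c ==> (c && (v || t))))) && (c ==> (c && (v || t))))) && (c ==> (v || t)))))) && (c ==> (((!c) ==> (((!c) ==> (((!c) ==> (((!c) ==> (c && (v || t))) && (c ==> (c && (v || t))))) && (c ==> (c && (v || t))))) && (c ==> (c && (v || t))))) && (c ==> (v || t)))))) && (c ==> (v || t))
Before t := (!c) && v: ((!c) ==> (((!c) ==> (((!c) ==> (((!c) ==> (c && ((!c) ==> (((!c) ==> (((!c) ==> (((!c) ==> (c && (v || ((!c) && v)))) && (c ==> (c && (v || ((!c) && v)))))) && (c ==> (c && (v || ((!c) && v)))))) && (c ==> (c && (v || ((!c) && v)))))) && (c ==> (v || ((!c) && v))))) && (c ==> (((!c) ==> (((!c) ==> (((!c) ==> (((!c) ==> (c && (v || ((!c) && v)))) && (c ==> (c && (v || ((!c) && v)))))) && (c ==> (c && (v || ((!c) && v)))))) && (c ==> (c && (v || ((!c) && v)))))) && (c ==> (v || ((!c) && v))))))) && (c ==> (((!c) ==> (((!c) ==> (((!c) ==> (((!c) ==> (c && (v || ((!c) && v)))) && (c ==> (c && (v || ((!c) && v)))))) && (c ==> (c && (v || ((!c) && v)))))) && (c ==> (c && (v || ((!c) && v)))))) && (c ==> (v || ((!c) && v))))))) && (c ==> (((!c) ==> (((!c) ==> (((!c) ==> (((!c) ==> (c && (v || ((!c) && v)))) && (c ==> (c && (v || ((!c) && v)))))) && (c ==> (c && (v || ((!c) && v)))))) && (c ==> (c && (v || ((!c) && v)))))) && (c ==> (v || ((!c) && v))))))) && (c ==> (v || ((!c) && v)))
Answer: WP = ((!c) ==> (((!c) ==> (((!c) ==> (((!c) ==> (c && ((!c) ==> (((!c) ==> (((!c) ==> (((!c) ==> (c && (v || ((!c) && v)))) && (c ==> (c && (v || ((!c) && v)))))) && (c ==> (c && (v || ((!c) && v)))))) && (c ==> (c && (v || ((!c) && v)))))) && (c ==> (v || ((!c) && v))))) && (c ==> (((!c) ==> (((!c) ==> (((!c) ==> (((!c) ==> (c && (v || ((!c) && v)))) && (c ==> (c && (v || ((!c) && v)))))) && (c ==> (c && (v || ((!c) && v)))))) && (c ==> (c && (v || ((!c) && v)))))) && (c ==> (v || ((!c) && v))))))) && (c ==> (((!c) ==> (((!c) ==> (((!c) ==> (((!c) ==> (c && (v || ((!c) && v)))) && (c ==> (c && (v || ((!c) && v)))))) && (c ==> (c && (v || ((!c) && v)))))) && (c ==> (c && (v || ((!c) && v)))))) && (c ==> (v || ((!c) && v))))))) && (c ==> (((!c) ==> (((!c) ==> (((!c) ==> (((!c) ==> (c && (v || ((!c) && v)))) && (c ==> (c && (v || ((!c) && v)))))) && (c ==> (c && (v || ((!c) && v)))))) && (c ==> (c && (v || ((!c) && v)))))) && (c ==> (v || ((!c) && v))))))) && (c ==> (v || ((!c) && v)))


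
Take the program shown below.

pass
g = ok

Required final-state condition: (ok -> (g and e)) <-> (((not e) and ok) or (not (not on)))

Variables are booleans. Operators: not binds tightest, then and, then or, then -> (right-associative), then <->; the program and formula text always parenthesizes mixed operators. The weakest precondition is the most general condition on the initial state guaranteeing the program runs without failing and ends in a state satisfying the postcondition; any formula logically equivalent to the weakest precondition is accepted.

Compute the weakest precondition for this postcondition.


Working backward. After the program, the postcondition (ok -> (g and e)) <-> (((not e) and ok) or (not (not on))) must hold; in canonical form it is (ok -> (g and e)) <-> (((not e) and ok) or on).
Before g := ok: (ok -> (ok and e)) <-> (((not e) and ok) or on)
Before skip: (ok -> (ok and e)) <-> (((not e) and ok) or on)
Answer: WP = (ok -> (ok and e)) <-> (((not e) and ok) or on)


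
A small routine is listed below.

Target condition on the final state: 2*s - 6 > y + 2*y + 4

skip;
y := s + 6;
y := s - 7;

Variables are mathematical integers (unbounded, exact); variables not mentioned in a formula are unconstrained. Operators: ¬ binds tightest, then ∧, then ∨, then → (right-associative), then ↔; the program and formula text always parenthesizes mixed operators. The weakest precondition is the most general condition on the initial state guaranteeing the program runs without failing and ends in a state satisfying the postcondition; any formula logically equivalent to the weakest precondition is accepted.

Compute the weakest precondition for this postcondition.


Working backward. After the program, the postcondition 2*s - 6 > y + 2*y + 4 must hold; in canonical form it is 2*s > 3*y + 10.
Before y := s - 7: s < 11
Before y := s + 6: s < 11
Before skip: s < 11
Answer: WP = s < 11


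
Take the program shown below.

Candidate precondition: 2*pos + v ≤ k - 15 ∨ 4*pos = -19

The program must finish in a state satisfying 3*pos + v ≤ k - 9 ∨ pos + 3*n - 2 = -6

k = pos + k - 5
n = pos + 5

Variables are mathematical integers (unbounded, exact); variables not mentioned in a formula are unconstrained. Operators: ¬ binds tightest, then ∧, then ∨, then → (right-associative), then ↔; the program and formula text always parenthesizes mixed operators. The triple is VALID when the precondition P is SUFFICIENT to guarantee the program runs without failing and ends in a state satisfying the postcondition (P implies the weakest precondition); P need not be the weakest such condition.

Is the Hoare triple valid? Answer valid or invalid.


Working backward. After the program, the postcondition 3*pos + v ≤ k - 9 ∨ pos + 3*n - 2 = -6 must hold; in canonical form it is 3*pos + v ≤ k - 9 ∨ 3*n + pos = -4.
Before n := pos + 5: 3*pos + v ≤ k - 9 ∨ 4*pos = -19
Before k := pos + k - 5: 2*pos + v ≤ k - 14 ∨ 4*pos = -19
The weakest precondition is 2*pos + v ≤ k - 14 ∨ 4*pos = -19.
Check whether 2*pos + v ≤ k - 15 ∨ 4*pos = -19 implies it.
Every state satisfying the precondition satisfies the weakest precondition: the implication holds.
Answer: valid


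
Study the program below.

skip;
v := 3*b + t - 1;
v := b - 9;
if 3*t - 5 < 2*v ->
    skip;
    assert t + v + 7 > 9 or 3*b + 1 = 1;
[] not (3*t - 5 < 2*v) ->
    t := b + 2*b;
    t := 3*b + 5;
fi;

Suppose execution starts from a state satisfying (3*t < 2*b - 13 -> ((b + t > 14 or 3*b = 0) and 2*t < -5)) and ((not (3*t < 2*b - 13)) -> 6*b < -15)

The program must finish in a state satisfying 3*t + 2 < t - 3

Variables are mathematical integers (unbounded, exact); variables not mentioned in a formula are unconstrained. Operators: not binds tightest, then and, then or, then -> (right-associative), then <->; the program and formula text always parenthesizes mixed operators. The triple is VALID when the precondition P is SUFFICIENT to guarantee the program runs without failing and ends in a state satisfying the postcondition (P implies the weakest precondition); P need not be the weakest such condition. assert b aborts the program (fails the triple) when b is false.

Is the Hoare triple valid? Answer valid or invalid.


Working backward. After the program, the postcondition 3*t + 2 < t - 3 must hold; in canonical form it is 2*t < -5.
Then branch requires (t + v > 2 or 3*b = 0) and 2*t < -5; else branch requires 6*b < -15.
Before the if: (3*t < 2*v + 5 -> ((t + v > 2 or 3*b = 0) and 2*t < -5)) and ((not (3*t < 2*v + 5)) -> 6*b < -15)
Before v := b - 9: (3*t < 2*b - 13 -> ((b + t > 11 or 3*b = 0) and 2*t < -5)) and ((not (3*t < 2*b - 13)) -> 6*b < -15)
Before v := 3*b + t - 1: (3*t < 2*b - 13 -> ((b + t > 11 or 3*b = 0) and 2*t < -5)) and ((not (3*t < 2*b - 13)) -> 6*b < -15)
Before skip: (3*t < 2*b - 13 -> ((b + t > 11 or 3*b = 0) and 2*t < -5)) and ((not (3*t < 2*b - 13)) -> 6*b < -15)
The weakest precondition is (3*t < 2*b - 13 -> ((b + t > 11 or 3*b = 0) and 2*t < -5)) and ((not (3*t < 2*b - 13)) -> 6*b < -15).
Check whether (3*t < 2*b - 13 -> ((b + t > 14 or 3*b = 0) and 2*t < -5)) and ((not (3*t < 2*b - 13)) -> 6*b < -15) implies it.
Every state satisfying the precondition satisfies the weakest precondition: the implication holds.
Answer: valid


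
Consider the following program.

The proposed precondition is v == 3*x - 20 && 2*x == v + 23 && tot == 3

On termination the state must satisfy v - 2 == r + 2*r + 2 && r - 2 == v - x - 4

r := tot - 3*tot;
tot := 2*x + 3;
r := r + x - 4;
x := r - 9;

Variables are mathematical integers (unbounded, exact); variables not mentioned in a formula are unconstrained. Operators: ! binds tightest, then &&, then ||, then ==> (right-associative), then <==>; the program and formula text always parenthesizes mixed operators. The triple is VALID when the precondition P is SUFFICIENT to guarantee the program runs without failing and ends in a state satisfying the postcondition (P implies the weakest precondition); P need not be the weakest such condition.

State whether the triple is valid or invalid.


Working backward. After the program, the postcondition v - 2 == r + 2*r + 2 && r - 2 == v - x - 4 must hold; in canonical form it is v == 3*r + 4 && r + x == v - 2.
Before x := r - 9: v == 3*r + 4 && 2*r == v + 7
Before r := r + x - 4: v == 3*r + 3*x - 8 && 2*r + 2*x == v + 15
Before tot := 2*x + 3: v == 3*r + 3*x - 8 && 2*r + 2*x == v + 15
Before r := tot - 3*tot: 6*tot + v == 3*x - 8 && 2*x == 4*tot + v + 15
The weakest precondition is 6*tot + v == 3*x - 8 && 2*x == 4*tot + v + 15.
Check whether v == 3*x - 20 && 2*x == v + 23 && tot == 3 implies it.
Countermodel: at the initial state tot = 3, v = -29, x = -3, the precondition holds but the weakest precondition fails.
Answer: invalid


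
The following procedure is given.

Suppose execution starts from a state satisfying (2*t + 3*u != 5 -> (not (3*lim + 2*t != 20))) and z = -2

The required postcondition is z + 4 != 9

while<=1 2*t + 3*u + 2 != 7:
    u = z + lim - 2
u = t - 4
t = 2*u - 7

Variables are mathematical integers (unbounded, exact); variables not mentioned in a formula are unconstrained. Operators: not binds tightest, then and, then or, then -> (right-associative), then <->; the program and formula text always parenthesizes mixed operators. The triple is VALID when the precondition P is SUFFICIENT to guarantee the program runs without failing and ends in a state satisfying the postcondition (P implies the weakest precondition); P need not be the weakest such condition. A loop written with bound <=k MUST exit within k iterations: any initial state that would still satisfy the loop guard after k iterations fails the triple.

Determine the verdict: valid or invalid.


Working backward. After the program, the postcondition z + 4 != 9 must hold; in canonical form it is z != 5.
Before t := 2*u - 7: z != 5
Before u := t - 4: z != 5
Before the loop (bound <=1), unroll the exhaustion recursion (WP_0 = exit-now case; WP_j = one more guarded iteration, up to j = 1):
  WP_0: (not (2*t + 3*u != 5)) and z != 5
  WP_1: (2*t + 3*u != 5 -> ((not (3*lim + 2*t + 3*z != 11)) and z != 5)) and ((not (2*t + 3*u != 5)) -> z != 5)
So before the loop: (2*t + 3*u != 5 -> ((not (3*lim + 2*t + 3*z != 11)) and z != 5)) and ((not (2*t + 3*u != 5)) -> z != 5)
The weakest precondition is (2*t + 3*u != 5 -> ((not (3*lim + 2*t + 3*z != 11)) and z != 5)) and ((not (2*t + 3*u != 5)) -> z != 5).
Check whether (2*t + 3*u != 5 -> (not (3*lim + 2*t != 20))) and z = -2 implies it.
Countermodel: at the initial state lim = 6, t = 1, u = 0, z = -2, the precondition holds but the weakest precondition fails.
Answer: invalid


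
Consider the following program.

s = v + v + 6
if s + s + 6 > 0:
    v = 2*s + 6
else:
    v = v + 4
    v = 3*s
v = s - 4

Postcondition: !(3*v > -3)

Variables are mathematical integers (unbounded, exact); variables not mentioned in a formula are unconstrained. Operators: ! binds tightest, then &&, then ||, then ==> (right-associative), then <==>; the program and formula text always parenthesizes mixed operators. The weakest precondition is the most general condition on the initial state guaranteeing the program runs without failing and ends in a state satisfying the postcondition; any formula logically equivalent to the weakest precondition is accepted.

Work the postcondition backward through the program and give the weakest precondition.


Working backward. After the program, !(3*v > -3) must hold.
Before v := s - 4: !(3*s > 9)
Then branch requires !(3*s > 9); else branch requires !(3*s > 9).
Before the if: (2*s > -6 ==> (!(3*s > 9))) && ((!(2*s > -6)) ==> (!(3*s > 9)))
Before s := v + v + 6: (4*v > -18 ==> (!(6*v > -9))) && ((!(4*v > -18)) ==> (!(6*v > -9)))
Answer: WP = (4*v > -18 ==> (!(6*v > -9))) && ((!(4*v > -18)) ==> (!(6*v > -9)))


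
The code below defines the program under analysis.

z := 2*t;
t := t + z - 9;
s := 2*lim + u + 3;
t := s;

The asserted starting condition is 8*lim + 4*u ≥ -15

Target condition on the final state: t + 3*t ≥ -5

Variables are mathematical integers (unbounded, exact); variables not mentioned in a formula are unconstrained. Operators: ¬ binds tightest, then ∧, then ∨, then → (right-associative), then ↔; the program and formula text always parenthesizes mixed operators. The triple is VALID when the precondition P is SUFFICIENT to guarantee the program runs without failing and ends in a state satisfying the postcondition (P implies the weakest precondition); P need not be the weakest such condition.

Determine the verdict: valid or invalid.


Working backward. After the program, the postcondition t + 3*t ≥ -5 must hold; in canonical form it is 4*t ≥ -5.
Before t := s: 4*s ≥ -5
Before s := 2*lim + u + 3: 8*lim + 4*u ≥ -17
Before t := t + z - 9: 8*lim + 4*u ≥ -17
Before z := 2*t: 8*lim + 4*u ≥ -17
The weakest precondition is 8*lim + 4*u ≥ -17.
Check whether 8*lim + 4*u ≥ -15 implies it.
Every state satisfying the precondition satisfies the weakest precondition: the implication holds.
Answer: valid


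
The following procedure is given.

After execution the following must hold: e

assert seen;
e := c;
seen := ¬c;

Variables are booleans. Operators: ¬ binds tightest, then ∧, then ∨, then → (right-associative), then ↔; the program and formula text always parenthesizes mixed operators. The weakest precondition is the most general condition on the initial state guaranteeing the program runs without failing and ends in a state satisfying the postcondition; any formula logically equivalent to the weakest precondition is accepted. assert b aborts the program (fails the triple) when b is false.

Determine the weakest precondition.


Working backward. After the program, e must hold.
Before seen := ¬c: e
Before e := c: c
Before assert seen: seen ∧ c
Answer: WP = seen ∧ c


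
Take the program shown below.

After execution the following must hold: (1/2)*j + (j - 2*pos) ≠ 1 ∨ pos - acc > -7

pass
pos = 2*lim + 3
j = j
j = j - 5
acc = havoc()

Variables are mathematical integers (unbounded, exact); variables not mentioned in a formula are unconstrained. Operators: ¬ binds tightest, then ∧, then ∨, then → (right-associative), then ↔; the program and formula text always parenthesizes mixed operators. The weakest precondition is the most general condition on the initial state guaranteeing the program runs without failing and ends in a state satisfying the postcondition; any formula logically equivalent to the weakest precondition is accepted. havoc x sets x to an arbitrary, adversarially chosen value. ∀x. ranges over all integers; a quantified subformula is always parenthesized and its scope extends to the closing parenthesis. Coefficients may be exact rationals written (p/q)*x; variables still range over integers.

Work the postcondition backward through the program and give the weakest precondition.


Working backward. After the program, the postcondition (1/2)*j + (j - 2*pos) ≠ 1 ∨ pos - acc > -7 must hold; in canonical form it is (3/2)*j ≠ 2*pos + 1 ∨ pos > acc - 7.
Before havoc acc: ∀acc_1. ((3/2)*j ≠ 2*pos + 1 ∨ pos > acc_1 - 7)
Before j := j - 5: ∀acc_1. ((3/2)*j ≠ 2*pos + 17/2 ∨ pos > acc_1 - 7)
Before j := j: ∀acc_1. ((3/2)*j ≠ 2*pos + 17/2 ∨ pos > acc_1 - 7)
Before pos := 2*lim + 3: ∀acc_1. ((3/2)*j ≠ 4*lim + 29/2 ∨ 2*lim > acc_1 - 10)
Before skip: ∀acc_1. ((3/2)*j ≠ 4*lim + 29/2 ∨ 2*lim > acc_1 - 10)
Answer: WP = ∀acc_1. ((3/2)*j ≠ 4*lim + 29/2 ∨ 2*lim > acc_1 - 10)


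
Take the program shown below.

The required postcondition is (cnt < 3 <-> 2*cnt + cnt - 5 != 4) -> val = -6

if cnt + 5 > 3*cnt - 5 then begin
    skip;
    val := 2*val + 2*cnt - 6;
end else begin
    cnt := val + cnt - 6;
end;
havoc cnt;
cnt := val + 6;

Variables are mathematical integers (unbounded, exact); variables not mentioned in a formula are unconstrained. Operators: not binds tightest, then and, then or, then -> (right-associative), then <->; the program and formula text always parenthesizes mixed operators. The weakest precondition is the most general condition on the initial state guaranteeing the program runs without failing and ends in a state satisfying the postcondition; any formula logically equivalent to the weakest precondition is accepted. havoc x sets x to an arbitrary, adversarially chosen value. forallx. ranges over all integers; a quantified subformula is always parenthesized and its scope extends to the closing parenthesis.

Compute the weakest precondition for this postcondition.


Working backward. After the program, the postcondition (cnt < 3 <-> 2*cnt + cnt - 5 != 4) -> val = -6 must hold; in canonical form it is (cnt < 3 <-> 3*cnt != 9) -> val = -6.
Before cnt := val + 6: (val < -3 <-> 3*val != -9) -> val = -6
Before havoc cnt: (val < -3 <-> 3*val != -9) -> val = -6
Then branch requires (2*cnt + 2*val < 3 <-> 6*cnt + 6*val != 9) -> 2*cnt + 2*val = 0; else branch requires (val < -3 <-> 3*val != -9) -> val = -6.
Before the if: (2*cnt < 10 -> ((2*cnt + 2*val < 3 <-> 6*cnt + 6*val != 9) -> 2*cnt + 2*val = 0)) and ((not (2*cnt < 10)) -> ((val < -3 <-> 3*val != -9) -> val = -6))
Answer: WP = (2*cnt < 10 -> ((2*cnt + 2*val < 3 <-> 6*cnt + 6*val != 9) -> 2*cnt + 2*val = 0)) and ((not (2*cnt < 10)) -> ((val < -3 <-> 3*val != -9) -> val = -6))


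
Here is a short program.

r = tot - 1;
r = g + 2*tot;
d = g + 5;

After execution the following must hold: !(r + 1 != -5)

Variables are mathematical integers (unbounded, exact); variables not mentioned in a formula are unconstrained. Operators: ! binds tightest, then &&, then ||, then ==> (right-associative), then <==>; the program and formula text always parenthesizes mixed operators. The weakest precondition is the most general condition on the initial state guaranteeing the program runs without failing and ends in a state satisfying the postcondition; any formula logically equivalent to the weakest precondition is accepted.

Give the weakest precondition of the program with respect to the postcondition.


Working backward. After the program, the postcondition !(r + 1 != -5) must hold; in canonical form it is !(r != -6).
Before d := g + 5: !(r != -6)
Before r := g + 2*tot: !(g + 2*tot != -6)
Before r := tot - 1: !(g + 2*tot != -6)
Answer: WP = !(g + 2*tot != -6)


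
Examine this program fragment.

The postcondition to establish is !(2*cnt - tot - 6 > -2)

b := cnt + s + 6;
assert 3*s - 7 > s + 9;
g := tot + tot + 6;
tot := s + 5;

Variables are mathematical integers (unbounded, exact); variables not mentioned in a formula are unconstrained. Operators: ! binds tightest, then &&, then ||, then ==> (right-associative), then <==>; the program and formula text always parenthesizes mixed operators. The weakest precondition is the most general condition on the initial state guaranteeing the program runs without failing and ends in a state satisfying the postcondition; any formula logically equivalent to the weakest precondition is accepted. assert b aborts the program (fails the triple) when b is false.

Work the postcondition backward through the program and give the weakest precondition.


Working backward. After the program, the postcondition !(2*cnt - tot - 6 > -2) must hold; in canonical form it is !(2*cnt > tot + 4).
Before tot := s + 5: !(2*cnt > s + 9)
Before g := tot + tot + 6: !(2*cnt > s + 9)
Before assert 3*s - 7 > s + 9: 2*s > 16 && (!(2*cnt > s + 9))
Before b := cnt + s + 6: 2*s > 16 && (!(2*cnt > s + 9))
Answer: WP = 2*s > 16 && (!(2*cnt > s + 9))


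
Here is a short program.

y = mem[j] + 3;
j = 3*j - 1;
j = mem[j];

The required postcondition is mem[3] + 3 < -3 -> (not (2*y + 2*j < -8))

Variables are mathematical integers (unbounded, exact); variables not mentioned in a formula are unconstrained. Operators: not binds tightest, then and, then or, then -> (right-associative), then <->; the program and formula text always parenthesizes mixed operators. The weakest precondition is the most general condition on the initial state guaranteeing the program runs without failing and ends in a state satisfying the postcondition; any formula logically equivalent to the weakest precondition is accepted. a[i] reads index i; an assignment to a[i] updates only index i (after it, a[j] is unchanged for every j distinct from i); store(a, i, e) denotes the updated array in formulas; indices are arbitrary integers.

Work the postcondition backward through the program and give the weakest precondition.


Working backward. After the program, the postcondition mem[3] + 3 < -3 -> (not (2*y + 2*j < -8)) must hold; in canonical form it is mem[3] < -6 -> (not (2*j + 2*y < -8)).
Before j := mem[j]: mem[3] < -6 -> (not (2*mem[j] + 2*y < -8))
Before j := 3*j - 1: mem[3] < -6 -> (not (2*mem[3*j - 1] + 2*y < -8))
Before y := mem[j] + 3: mem[3] < -6 -> (not (2*mem[3*j - 1] + 2*mem[j] < -14))
Answer: WP = mem[3] < -6 -> (not (2*mem[3*j - 1] + 2*mem[j] < -14))


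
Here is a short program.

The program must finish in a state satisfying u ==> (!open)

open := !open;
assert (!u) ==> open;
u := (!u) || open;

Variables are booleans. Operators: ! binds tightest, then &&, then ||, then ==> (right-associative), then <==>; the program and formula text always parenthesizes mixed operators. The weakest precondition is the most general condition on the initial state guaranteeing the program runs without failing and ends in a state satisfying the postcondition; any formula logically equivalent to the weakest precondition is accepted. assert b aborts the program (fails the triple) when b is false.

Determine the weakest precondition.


Working backward. After the program, u ==> (!open) must hold.
Before u := (!u) || open: ((!u) || open) ==> (!open)
Before assert (!u) ==> open: ((!u) ==> open) && (((!u) || open) ==> (!open))
Before open := !open: ((!u) ==> (!open)) && (((!u) || (!open)) ==> open)
Answer: WP = ((!u) ==> (!open)) && (((!u) || (!open)) ==> open)


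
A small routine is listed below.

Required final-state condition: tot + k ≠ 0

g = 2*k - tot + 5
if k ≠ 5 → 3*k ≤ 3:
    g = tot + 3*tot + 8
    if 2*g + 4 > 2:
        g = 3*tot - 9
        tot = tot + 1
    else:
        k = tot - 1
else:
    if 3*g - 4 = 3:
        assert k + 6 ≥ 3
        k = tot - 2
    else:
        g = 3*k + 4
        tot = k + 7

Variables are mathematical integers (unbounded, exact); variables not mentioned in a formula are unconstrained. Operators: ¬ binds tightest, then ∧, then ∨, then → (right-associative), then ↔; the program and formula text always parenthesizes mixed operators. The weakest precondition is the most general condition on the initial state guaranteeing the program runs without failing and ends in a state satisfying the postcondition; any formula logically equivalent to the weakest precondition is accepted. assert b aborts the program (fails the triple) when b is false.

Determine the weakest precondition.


Working backward. After the program, the postcondition tot + k ≠ 0 must hold; in canonical form it is k + tot ≠ 0.
Then branch requires (8*tot > -18 → k + tot ≠ -1) ∧ ((¬(8*tot > -18)) → 2*tot ≠ 1); else branch requires (3*g = 7 → (k ≥ -3 ∧ 2*tot ≠ 2)) ∧ ((¬(3*g = 7)) → 2*k ≠ -7).
Before the if: ((k ≠ 5 → 3*k ≤ 3) → ((8*tot > -18 → k + tot ≠ -1) ∧ ((¬(8*tot > -18)) → 2*tot ≠ 1))) ∧ ((¬(k ≠ 5 → 3*k ≤ 3)) → ((3*g = 7 → (k ≥ -3 ∧ 2*tot ≠ 2)) ∧ ((¬(3*g = 7)) → 2*k ≠ -7)))
Before g := 2*k - tot + 5: ((k ≠ 5 → 3*k ≤ 3) → ((8*tot > -18 → k + tot ≠ -1) ∧ ((¬(8*tot > -18)) → 2*tot ≠ 1))) ∧ ((¬(k ≠ 5 → 3*k ≤ 3)) → ((6*k = 3*tot - 8 → (k ≥ -3 ∧ 2*tot ≠ 2)) ∧ ((¬(6*k = 3*tot - 8)) → 2*k ≠ -7)))
Answer: WP = ((k ≠ 5 → 3*k ≤ 3) → ((8*tot > -18 → k + tot ≠ -1) ∧ ((¬(8*tot > -18)) → 2*tot ≠ 1))) ∧ ((¬(k ≠ 5 → 3*k ≤ 3)) → ((6*k = 3*tot - 8 → (k ≥ -3 ∧ 2*tot ≠ 2)) ∧ ((¬(6*k = 3*tot - 8)) → 2*k ≠ -7)))
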